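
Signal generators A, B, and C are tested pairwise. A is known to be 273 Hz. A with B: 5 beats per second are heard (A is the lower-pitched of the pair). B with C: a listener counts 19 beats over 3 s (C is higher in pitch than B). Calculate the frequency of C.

284.3333 Hz

B is above A, so f_B = 273 + 5 = 278 Hz.
B–C: Beat frequency = 19/3 = 6.3333 Hz.
C is above B, so f_C = 278 + 6.3333 = 284.3333 Hz.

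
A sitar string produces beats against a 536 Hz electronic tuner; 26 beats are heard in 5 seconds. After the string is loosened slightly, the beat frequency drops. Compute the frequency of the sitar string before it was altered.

541.2 Hz

Beat frequency = 26/5 = 5.2 Hz.
|f − 536| = 5.2, so the sitar string was at either 530.8 Hz or 541.2 Hz.
Reducing tension lowers a string's frequency; the adjustment lowers the sitar string's frequency.
The beat rate fell, so the adjustment moved the sitar string toward 536 Hz — it must have started above the reference.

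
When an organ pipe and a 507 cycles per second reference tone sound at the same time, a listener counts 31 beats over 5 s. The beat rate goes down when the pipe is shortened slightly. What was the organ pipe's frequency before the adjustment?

500.8 Hz

Beat frequency = 31/5 = 6.2 Hz.
|f − 507| = 6.2, so the organ pipe was at either 500.8 Hz or 513.2 Hz.
A shorter pipe has a higher fundamental; the adjustment raises the organ pipe's frequency.
The beat rate fell, so the adjustment moved the organ pipe toward 507 Hz — it must have started below the reference.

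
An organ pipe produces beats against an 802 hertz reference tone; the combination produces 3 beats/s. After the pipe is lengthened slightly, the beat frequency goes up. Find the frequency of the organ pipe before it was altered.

799 Hz

|f − 802| = 3, so the organ pipe was at either 799 Hz or 805 Hz.
A longer pipe has a lower fundamental; the adjustment lowers the organ pipe's frequency.
The beat rate rose, so the adjustment moved the organ pipe further from 802 Hz — it was already below the reference.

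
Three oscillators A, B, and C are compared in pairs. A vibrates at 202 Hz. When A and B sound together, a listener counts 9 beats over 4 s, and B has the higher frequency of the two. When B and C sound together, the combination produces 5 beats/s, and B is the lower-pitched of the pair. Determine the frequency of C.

209.25 Hz

A–B: Beat frequency = 9/4 = 2.25 Hz.
B is above A, so f_B = 202 + 2.25 = 204.25 Hz.
C is above B, so f_C = 204.25 + 5 = 209.25 Hz.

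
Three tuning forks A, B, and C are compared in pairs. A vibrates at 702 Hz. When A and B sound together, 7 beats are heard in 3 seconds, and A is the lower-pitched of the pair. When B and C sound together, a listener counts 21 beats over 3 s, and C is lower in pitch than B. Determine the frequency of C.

697.3333 Hz

A–B: Beat frequency = 7/3 = 2.3333 Hz.
B is above A, so f_B = 702 + 2.3333 = 704.3333 Hz.
B–C: Beat frequency = 21/3 = 7 Hz.
C is below B, so f_C = 704.3333 − 7 = 697.3333 Hz.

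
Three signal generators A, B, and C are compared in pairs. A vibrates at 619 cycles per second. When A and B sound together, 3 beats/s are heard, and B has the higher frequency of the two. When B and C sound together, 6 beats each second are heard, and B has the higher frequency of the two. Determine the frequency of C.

B is above A, so f_B = 619 + 3 = 622 Hz.
C is below B, so f_C = 622 − 6 = 616 Hz.

616 Hz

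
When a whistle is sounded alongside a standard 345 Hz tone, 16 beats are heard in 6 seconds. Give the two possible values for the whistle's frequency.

Beat frequency = 16/6 = 2.6667 Hz.
|f − 345| = 2.6667, so f = 345 ± 2.6667.

342.3333 Hz or 347.6667 Hz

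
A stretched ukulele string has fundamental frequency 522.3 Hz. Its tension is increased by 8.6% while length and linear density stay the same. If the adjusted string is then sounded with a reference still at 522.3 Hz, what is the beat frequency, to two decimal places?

For a string, f ∝ √T, so the new frequency is 522.3·√1.086 = 544.2957 Hz.
f_beat = |544.2957 − 522.3| = 22.00 Hz.

22.00 Hz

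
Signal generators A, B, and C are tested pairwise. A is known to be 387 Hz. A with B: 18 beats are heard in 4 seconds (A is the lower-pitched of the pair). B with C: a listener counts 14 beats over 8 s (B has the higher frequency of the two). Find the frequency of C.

389.75 Hz

A–B: Beat frequency = 18/4 = 4.5 Hz.
B is above A, so f_B = 387 + 4.5 = 391.5 Hz.
B–C: Beat frequency = 14/8 = 1.75 Hz.
C is below B, so f_C = 391.5 − 1.75 = 389.75 Hz.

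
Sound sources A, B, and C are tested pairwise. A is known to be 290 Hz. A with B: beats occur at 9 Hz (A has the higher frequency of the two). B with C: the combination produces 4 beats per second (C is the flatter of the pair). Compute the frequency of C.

277 Hz

B is below A, so f_B = 290 − 9 = 281 Hz.
C is below B, so f_C = 281 − 4 = 277 Hz.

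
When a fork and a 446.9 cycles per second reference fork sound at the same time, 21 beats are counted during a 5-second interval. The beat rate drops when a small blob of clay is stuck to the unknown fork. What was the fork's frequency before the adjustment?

451.1 Hz

Beat frequency = 21/5 = 4.2 Hz.
|f − 446.9| = 4.2, so the fork was at either 442.7 Hz or 451.1 Hz.
Adding mass to a fork lowers its frequency; the adjustment lowers the fork's frequency.
The beat rate fell, so the adjustment moved the fork toward 446.9 Hz — it must have started above the reference.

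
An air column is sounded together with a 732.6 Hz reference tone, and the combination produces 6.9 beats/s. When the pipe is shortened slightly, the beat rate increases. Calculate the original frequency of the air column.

|f − 732.6| = 6.9, so the air column was at either 725.7 Hz or 739.5 Hz.
A shorter pipe has a higher fundamental; the adjustment raises the air column's frequency.
The beat rate rose, so the adjustment moved the air column further from 732.6 Hz — it was already above the reference.

739.5 Hz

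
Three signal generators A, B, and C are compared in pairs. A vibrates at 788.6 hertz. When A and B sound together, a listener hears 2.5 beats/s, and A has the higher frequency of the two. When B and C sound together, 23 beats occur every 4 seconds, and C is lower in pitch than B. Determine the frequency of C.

780.35 Hz

B is below A, so f_B = 788.6 − 2.5 = 786.1 Hz.
B–C: Beat frequency = 23/4 = 5.75 Hz.
C is below B, so f_C = 786.1 − 5.75 = 780.35 Hz.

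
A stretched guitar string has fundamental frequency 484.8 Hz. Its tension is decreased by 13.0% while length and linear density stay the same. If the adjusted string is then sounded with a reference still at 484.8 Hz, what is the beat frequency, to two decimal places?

32.61 Hz

For a string, f ∝ √T, so the new frequency is 484.8·√0.870 = 452.1913 Hz.
f_beat = |452.1913 − 484.8| = 32.61 Hz.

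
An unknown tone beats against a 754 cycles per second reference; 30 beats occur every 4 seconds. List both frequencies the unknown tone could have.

746.5 Hz or 761.5 Hz

Beat frequency = 30/4 = 7.5 Hz.
|f − 754| = 7.5, so f = 754 ± 7.5.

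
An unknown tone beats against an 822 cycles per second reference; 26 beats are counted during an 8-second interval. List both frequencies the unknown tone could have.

Beat frequency = 26/8 = 3.25 Hz.
|f − 822| = 3.25, so f = 822 ± 3.25.

818.75 Hz or 825.25 Hz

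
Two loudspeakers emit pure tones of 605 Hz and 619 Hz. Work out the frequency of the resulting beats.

14 Hz

f_beat = |f₁ − f₂|.
|605 − 619| = 14 Hz.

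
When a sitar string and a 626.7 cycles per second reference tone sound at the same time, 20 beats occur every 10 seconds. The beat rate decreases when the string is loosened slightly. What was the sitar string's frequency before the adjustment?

628.7 Hz

Beat frequency = 20/10 = 2 Hz.
|f − 626.7| = 2, so the sitar string was at either 624.7 Hz or 628.7 Hz.
Reducing tension lowers a string's frequency; the adjustment lowers the sitar string's frequency.
The beat rate fell, so the adjustment moved the sitar string toward 626.7 Hz — it must have started above the reference.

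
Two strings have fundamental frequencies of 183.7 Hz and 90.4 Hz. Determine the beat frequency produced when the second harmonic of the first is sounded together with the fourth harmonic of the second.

5.8 Hz

Second harmonic of the first: 2·183.7 = 367.4 Hz.
Fourth harmonic of the second: 4·90.4 = 361.6 Hz.
f_beat = |367.4 − 361.6| = 5.8 Hz.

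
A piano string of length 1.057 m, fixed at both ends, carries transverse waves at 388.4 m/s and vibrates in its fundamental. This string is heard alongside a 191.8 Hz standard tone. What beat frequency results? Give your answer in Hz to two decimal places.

For a string fixed at both ends, f_n = n·v/(2L) = 1·388.4/(2·1.057) = 183.7275 Hz.
f_beat = |183.7275 − 191.8| = 8.07 Hz.

8.07 Hz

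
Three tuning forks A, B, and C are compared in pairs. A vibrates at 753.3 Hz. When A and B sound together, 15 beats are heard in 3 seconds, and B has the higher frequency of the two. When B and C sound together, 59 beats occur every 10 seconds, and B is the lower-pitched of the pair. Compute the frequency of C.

764.2 Hz

A–B: Beat frequency = 15/3 = 5 Hz.
B is above A, so f_B = 753.3 + 5 = 758.3 Hz.
B–C: Beat frequency = 59/10 = 5.9 Hz.
C is above B, so f_C = 758.3 + 5.9 = 764.2 Hz.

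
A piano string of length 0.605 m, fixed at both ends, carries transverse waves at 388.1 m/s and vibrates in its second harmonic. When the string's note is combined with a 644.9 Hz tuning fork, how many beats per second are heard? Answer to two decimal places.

For a string fixed at both ends, f_n = n·v/(2L) = 2·388.1/(2·0.605) = 641.4876 Hz.
f_beat = |641.4876 − 644.9| = 3.41 Hz.

3.41 Hz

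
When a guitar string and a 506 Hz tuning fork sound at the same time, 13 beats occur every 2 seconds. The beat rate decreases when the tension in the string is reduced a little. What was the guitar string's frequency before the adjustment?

512.5 Hz

Beat frequency = 13/2 = 6.5 Hz.
|f − 506| = 6.5, so the guitar string was at either 499.5 Hz or 512.5 Hz.
Lower tension means lower frequency; the adjustment lowers the guitar string's frequency.
The beat rate fell, so the adjustment moved the guitar string toward 506 Hz — it must have started above the reference.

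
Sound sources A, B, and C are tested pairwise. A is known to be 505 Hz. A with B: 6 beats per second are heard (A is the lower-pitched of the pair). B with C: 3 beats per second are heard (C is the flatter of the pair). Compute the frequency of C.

B is above A, so f_B = 505 + 6 = 511 Hz.
C is below B, so f_C = 511 − 3 = 508 Hz.

508 Hz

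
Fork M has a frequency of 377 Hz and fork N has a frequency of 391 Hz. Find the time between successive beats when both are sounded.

0.071 s

f_beat = |377 − 391| = 14 Hz.
Beat period T = 1 / f_beat = 1 / 14 s.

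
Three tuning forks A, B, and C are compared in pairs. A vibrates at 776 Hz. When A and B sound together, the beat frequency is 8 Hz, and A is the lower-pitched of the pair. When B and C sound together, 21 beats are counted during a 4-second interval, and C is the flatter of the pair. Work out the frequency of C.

B is above A, so f_B = 776 + 8 = 784 Hz.
B–C: Beat frequency = 21/4 = 5.25 Hz.
C is below B, so f_C = 784 − 5.25 = 778.75 Hz.

778.75 Hz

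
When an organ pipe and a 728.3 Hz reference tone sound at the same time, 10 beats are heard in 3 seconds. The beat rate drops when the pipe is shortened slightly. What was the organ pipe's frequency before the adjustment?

724.9667 Hz

Beat frequency = 10/3 = 3.3333 Hz.
|f − 728.3| = 3.3333, so the organ pipe was at either 724.9667 Hz or 731.6333 Hz.
A shorter pipe has a higher fundamental; the adjustment raises the organ pipe's frequency.
The beat rate fell, so the adjustment moved the organ pipe toward 728.3 Hz — it must have started below the reference.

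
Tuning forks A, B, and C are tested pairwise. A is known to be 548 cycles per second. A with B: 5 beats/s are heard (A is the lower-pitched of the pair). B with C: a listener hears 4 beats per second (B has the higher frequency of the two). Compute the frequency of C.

B is above A, so f_B = 548 + 5 = 553 Hz.
C is below B, so f_C = 553 − 4 = 549 Hz.

549 Hz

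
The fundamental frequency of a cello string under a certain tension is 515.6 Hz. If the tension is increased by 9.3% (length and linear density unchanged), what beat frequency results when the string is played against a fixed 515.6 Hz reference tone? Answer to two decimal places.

For a string, f ∝ √T, so the new frequency is 515.6·√1.093 = 539.0425 Hz.
f_beat = |539.0425 − 515.6| = 23.44 Hz.

23.44 Hz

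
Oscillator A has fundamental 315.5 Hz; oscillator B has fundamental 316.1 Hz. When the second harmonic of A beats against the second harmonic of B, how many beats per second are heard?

1.2 Hz

Second harmonic of the first: 2·315.5 = 631.0 Hz.
Second harmonic of the second: 2·316.1 = 632.2 Hz.
f_beat = |631.0 − 632.2| = 1.2 Hz.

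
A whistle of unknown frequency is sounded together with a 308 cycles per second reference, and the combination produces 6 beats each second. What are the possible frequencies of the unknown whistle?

|f − 308| = 6, so f = 308 ± 6.

302 Hz or 314 Hz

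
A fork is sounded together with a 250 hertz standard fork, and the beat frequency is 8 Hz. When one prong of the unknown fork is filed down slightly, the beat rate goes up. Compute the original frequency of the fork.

258 Hz

|f − 250| = 8, so the fork was at either 242 Hz or 258 Hz.
Filing a prong removes mass and raises the fork's frequency; the adjustment raises the fork's frequency.
The beat rate rose, so the adjustment moved the fork further from 250 Hz — it was already above the reference.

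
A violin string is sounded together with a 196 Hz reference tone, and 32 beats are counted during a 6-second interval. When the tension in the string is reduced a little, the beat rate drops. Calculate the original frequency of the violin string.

Beat frequency = 32/6 = 5.3333 Hz.
|f − 196| = 5.3333, so the violin string was at either 190.6667 Hz or 201.3333 Hz.
Lower tension means lower frequency; the adjustment lowers the violin string's frequency.
The beat rate fell, so the adjustment moved the violin string toward 196 Hz — it must have started above the reference.

201.3333 Hz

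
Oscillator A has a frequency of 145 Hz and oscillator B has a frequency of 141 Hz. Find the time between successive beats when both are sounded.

0.250 s

f_beat = |145 − 141| = 4 Hz.
Beat period T = 1 / f_beat = 1 / 4 s.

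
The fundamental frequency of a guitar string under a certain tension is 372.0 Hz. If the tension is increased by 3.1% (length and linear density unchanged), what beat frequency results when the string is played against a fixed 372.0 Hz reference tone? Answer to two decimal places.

For a string, f ∝ √T, so the new frequency is 372.0·√1.031 = 377.7220 Hz.
f_beat = |377.7220 − 372.0| = 5.72 Hz.

5.72 Hz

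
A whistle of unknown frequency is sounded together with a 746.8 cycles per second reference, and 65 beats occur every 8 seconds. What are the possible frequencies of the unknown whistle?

738.675 Hz or 754.925 Hz

Beat frequency = 65/8 = 8.125 Hz.
|f − 746.8| = 8.125, so f = 746.8 ± 8.125.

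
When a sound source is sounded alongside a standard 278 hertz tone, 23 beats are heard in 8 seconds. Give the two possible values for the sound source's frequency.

Beat frequency = 23/8 = 2.875 Hz.
|f − 278| = 2.875, so f = 278 ± 2.875.

275.125 Hz or 280.875 Hz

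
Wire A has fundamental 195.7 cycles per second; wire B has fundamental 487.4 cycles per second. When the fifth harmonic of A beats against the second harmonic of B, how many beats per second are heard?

Fifth harmonic of the first: 5·195.7 = 978.5 Hz.
Second harmonic of the second: 2·487.4 = 974.8 Hz.
f_beat = |978.5 − 974.8| = 3.7 Hz.

3.7 Hz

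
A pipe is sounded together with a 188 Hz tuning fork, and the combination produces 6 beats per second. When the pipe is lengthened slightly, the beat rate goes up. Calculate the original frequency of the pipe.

|f − 188| = 6, so the pipe was at either 182 Hz or 194 Hz.
A longer pipe has a lower fundamental; the adjustment lowers the pipe's frequency.
The beat rate rose, so the adjustment moved the pipe further from 188 Hz — it was already below the reference.

182 Hz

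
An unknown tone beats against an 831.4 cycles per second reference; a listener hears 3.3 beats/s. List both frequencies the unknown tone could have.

828.1 Hz or 834.7 Hz

|f − 831.4| = 3.3, so f = 831.4 ± 3.3.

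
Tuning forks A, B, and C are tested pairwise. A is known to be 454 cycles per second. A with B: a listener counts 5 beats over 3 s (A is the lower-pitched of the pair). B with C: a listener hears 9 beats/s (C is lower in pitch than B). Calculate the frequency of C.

446.6667 Hz

A–B: Beat frequency = 5/3 = 1.6667 Hz.
B is above A, so f_B = 454 + 1.6667 = 455.6667 Hz.
C is below B, so f_C = 455.6667 − 9 = 446.6667 Hz.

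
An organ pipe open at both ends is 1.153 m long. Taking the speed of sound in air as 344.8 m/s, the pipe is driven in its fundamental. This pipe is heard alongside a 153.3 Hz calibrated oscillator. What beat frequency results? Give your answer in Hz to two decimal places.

3.78 Hz

Open pipe: f_n = n·v/(2L) = 1·344.8/(2·1.153) = 149.5230 Hz.
f_beat = |149.5230 − 153.3| = 3.78 Hz.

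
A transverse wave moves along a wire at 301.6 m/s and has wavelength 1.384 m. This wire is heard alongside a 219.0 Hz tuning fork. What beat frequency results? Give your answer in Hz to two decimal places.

Source frequency f = v/λ = 301.6/1.384 = 217.9191 Hz.
f_beat = |217.9191 − 219.0| = 1.08 Hz.

1.08 Hz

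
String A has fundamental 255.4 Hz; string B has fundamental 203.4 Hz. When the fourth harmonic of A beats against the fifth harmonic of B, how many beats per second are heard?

Fourth harmonic of the first: 4·255.4 = 1021.6 Hz.
Fifth harmonic of the second: 5·203.4 = 1017.0 Hz.
f_beat = |1021.6 − 1017.0| = 4.6 Hz.

4.6 Hz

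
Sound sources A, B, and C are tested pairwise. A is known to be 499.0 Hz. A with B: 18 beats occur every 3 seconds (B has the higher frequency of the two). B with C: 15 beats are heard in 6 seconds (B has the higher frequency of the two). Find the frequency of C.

A–B: Beat frequency = 18/3 = 6 Hz.
B is above A, so f_B = 499.0 + 6 = 505 Hz.
B–C: Beat frequency = 15/6 = 2.5 Hz.
C is below B, so f_C = 505 − 2.5 = 502.5 Hz.

502.5 Hz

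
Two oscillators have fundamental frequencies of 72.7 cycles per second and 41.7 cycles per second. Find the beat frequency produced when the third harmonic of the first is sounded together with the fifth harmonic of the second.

Third harmonic of the first: 3·72.7 = 218.1 Hz.
Fifth harmonic of the second: 5·41.7 = 208.5 Hz.
f_beat = |218.1 − 208.5| = 9.6 Hz.

9.6 Hz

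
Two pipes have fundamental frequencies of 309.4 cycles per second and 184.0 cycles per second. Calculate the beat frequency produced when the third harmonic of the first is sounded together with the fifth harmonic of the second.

Third harmonic of the first: 3·309.4 = 928.2 Hz.
Fifth harmonic of the second: 5·184.0 = 920.0 Hz.
f_beat = |928.2 − 920.0| = 8.2 Hz.

8.2 Hz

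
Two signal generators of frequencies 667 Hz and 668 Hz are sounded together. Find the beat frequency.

1 Hz

f_beat = |f₁ − f₂|.
|667 − 668| = 1 Hz.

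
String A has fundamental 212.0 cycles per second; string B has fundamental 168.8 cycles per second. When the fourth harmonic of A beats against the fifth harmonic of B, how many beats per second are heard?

4.0 Hz

Fourth harmonic of the first: 4·212.0 = 848.0 Hz.
Fifth harmonic of the second: 5·168.8 = 844.0 Hz.
f_beat = |848.0 − 844.0| = 4.0 Hz.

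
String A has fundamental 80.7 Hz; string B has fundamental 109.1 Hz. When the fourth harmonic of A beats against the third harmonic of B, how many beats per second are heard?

4.5 Hz

Fourth harmonic of the first: 4·80.7 = 322.8 Hz.
Third harmonic of the second: 3·109.1 = 327.3 Hz.
f_beat = |322.8 − 327.3| = 4.5 Hz.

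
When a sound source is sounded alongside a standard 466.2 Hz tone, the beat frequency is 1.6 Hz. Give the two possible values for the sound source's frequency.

|f − 466.2| = 1.6, so f = 466.2 ± 1.6.

464.6 Hz or 467.8 Hz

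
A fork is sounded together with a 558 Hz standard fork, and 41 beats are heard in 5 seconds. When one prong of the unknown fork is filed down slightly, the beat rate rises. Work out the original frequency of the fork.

Beat frequency = 41/5 = 8.2 Hz.
|f − 558| = 8.2, so the fork was at either 549.8 Hz or 566.2 Hz.
Filing a prong removes mass and raises the fork's frequency; the adjustment raises the fork's frequency.
The beat rate rose, so the adjustment moved the fork further from 558 Hz — it was already above the reference.

566.2 Hz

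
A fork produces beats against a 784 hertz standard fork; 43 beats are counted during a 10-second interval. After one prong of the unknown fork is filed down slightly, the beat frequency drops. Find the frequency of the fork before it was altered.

Beat frequency = 43/10 = 4.3 Hz.
|f − 784| = 4.3, so the fork was at either 779.7 Hz or 788.3 Hz.
Filing a prong removes mass and raises the fork's frequency; the adjustment raises the fork's frequency.
The beat rate fell, so the adjustment moved the fork toward 784 Hz — it must have started below the reference.

779.7 Hz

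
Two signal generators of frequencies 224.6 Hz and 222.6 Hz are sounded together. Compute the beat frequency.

2 Hz

The beat frequency equals the magnitude of the frequency difference.
|224.6 − 222.6| = 2 Hz.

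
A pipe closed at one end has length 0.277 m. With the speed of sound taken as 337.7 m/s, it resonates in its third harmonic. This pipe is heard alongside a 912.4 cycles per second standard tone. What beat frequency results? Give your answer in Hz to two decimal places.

Closed pipe (odd harmonics): f_n = n·v/(4L) = 3·337.7/(4·0.277) = 914.3502 Hz.
f_beat = |914.3502 − 912.4| = 1.95 Hz.

1.95 Hz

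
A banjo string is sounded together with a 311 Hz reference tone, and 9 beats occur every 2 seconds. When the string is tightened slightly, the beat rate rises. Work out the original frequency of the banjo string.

Beat frequency = 9/2 = 4.5 Hz.
|f − 311| = 4.5, so the banjo string was at either 306.5 Hz or 315.5 Hz.
Increasing tension raises a string's frequency; the adjustment raises the banjo string's frequency.
The beat rate rose, so the adjustment moved the banjo string further from 311 Hz — it was already above the reference.

315.5 Hz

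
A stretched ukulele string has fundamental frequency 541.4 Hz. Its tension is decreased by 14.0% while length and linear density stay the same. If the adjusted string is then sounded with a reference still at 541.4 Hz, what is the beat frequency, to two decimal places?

39.33 Hz

For a string, f ∝ √T, so the new frequency is 541.4·√0.860 = 502.0737 Hz.
f_beat = |502.0737 − 541.4| = 39.33 Hz.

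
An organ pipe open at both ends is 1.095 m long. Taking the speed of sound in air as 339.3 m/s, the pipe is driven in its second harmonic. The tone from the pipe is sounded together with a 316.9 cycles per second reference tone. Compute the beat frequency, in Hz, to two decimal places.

7.04 Hz

Open pipe: f_n = n·v/(2L) = 2·339.3/(2·1.095) = 309.8630 Hz.
f_beat = |309.8630 − 316.9| = 7.04 Hz.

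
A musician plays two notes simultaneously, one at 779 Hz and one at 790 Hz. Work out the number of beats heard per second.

f_beat = |f₁ − f₂|.
|779 − 790| = 11 Hz.

11 Hz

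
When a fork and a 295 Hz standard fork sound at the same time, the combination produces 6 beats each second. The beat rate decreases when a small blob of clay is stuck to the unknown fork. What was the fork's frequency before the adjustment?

|f − 295| = 6, so the fork was at either 289 Hz or 301 Hz.
Adding mass to a fork lowers its frequency; the adjustment lowers the fork's frequency.
The beat rate fell, so the adjustment moved the fork toward 295 Hz — it must have started above the reference.

301 Hz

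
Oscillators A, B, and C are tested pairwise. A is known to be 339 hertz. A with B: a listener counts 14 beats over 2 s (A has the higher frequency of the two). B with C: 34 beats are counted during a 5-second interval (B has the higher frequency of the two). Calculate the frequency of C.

325.2 Hz

A–B: Beat frequency = 14/2 = 7 Hz.
B is below A, so f_B = 339 − 7 = 332 Hz.
B–C: Beat frequency = 34/5 = 6.8 Hz.
C is below B, so f_C = 332 − 6.8 = 325.2 Hz.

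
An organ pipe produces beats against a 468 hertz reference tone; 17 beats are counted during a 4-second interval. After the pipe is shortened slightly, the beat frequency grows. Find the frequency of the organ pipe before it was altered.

472.25 Hz

Beat frequency = 17/4 = 4.25 Hz.
|f − 468| = 4.25, so the organ pipe was at either 463.75 Hz or 472.25 Hz.
A shorter pipe has a higher fundamental; the adjustment raises the organ pipe's frequency.
The beat rate rose, so the adjustment moved the organ pipe further from 468 Hz — it was already above the reference.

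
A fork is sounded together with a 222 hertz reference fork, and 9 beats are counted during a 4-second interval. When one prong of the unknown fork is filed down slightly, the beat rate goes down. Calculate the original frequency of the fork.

219.75 Hz

Beat frequency = 9/4 = 2.25 Hz.
|f − 222| = 2.25, so the fork was at either 219.75 Hz or 224.25 Hz.
Filing a prong removes mass and raises the fork's frequency; the adjustment raises the fork's frequency.
The beat rate fell, so the adjustment moved the fork toward 222 Hz — it must have started below the reference.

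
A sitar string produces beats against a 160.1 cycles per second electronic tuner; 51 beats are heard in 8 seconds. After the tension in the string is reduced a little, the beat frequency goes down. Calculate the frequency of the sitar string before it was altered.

166.475 Hz

Beat frequency = 51/8 = 6.375 Hz.
|f − 160.1| = 6.375, so the sitar string was at either 153.725 Hz or 166.475 Hz.
Lower tension means lower frequency; the adjustment lowers the sitar string's frequency.
The beat rate fell, so the adjustment moved the sitar string toward 160.1 Hz — it must have started above the reference.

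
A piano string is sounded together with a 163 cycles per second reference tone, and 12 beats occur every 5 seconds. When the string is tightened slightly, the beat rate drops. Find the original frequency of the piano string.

Beat frequency = 12/5 = 2.4 Hz.
|f − 163| = 2.4, so the piano string was at either 160.6 Hz or 165.4 Hz.
Increasing tension raises a string's frequency; the adjustment raises the piano string's frequency.
The beat rate fell, so the adjustment moved the piano string toward 163 Hz — it must have started below the reference.

160.6 Hz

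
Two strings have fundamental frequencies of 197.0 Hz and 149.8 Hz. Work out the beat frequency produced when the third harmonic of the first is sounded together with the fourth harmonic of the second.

Third harmonic of the first: 3·197.0 = 591.0 Hz.
Fourth harmonic of the second: 4·149.8 = 599.2 Hz.
f_beat = |591.0 − 599.2| = 8.2 Hz.

8.2 Hz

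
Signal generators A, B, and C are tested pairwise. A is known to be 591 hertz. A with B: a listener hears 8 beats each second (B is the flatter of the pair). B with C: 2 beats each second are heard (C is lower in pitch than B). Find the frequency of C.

B is below A, so f_B = 591 − 8 = 583 Hz.
C is below B, so f_C = 583 − 2 = 581 Hz.

581 Hz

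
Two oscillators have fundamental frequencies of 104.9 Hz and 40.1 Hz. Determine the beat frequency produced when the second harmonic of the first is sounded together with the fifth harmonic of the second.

Second harmonic of the first: 2·104.9 = 209.8 Hz.
Fifth harmonic of the second: 5·40.1 = 200.5 Hz.
f_beat = |209.8 − 200.5| = 9.3 Hz.

9.3 Hz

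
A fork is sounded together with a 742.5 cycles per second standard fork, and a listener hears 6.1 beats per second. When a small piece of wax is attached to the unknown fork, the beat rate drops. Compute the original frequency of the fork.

748.6 Hz

|f − 742.5| = 6.1, so the fork was at either 736.4 Hz or 748.6 Hz.
Loading a fork with wax lowers its frequency; the adjustment lowers the fork's frequency.
The beat rate fell, so the adjustment moved the fork toward 742.5 Hz — it must have started above the reference.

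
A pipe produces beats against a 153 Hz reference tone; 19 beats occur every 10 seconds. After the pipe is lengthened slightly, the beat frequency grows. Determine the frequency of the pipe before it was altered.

151.1 Hz

Beat frequency = 19/10 = 1.9 Hz.
|f − 153| = 1.9, so the pipe was at either 151.1 Hz or 154.9 Hz.
A longer pipe has a lower fundamental; the adjustment lowers the pipe's frequency.
The beat rate rose, so the adjustment moved the pipe further from 153 Hz — it was already below the reference.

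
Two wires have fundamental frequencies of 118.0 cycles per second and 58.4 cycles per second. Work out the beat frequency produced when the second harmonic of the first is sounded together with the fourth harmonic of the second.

2.4 Hz

Second harmonic of the first: 2·118.0 = 236.0 Hz.
Fourth harmonic of the second: 4·58.4 = 233.6 Hz.
f_beat = |236.0 − 233.6| = 2.4 Hz.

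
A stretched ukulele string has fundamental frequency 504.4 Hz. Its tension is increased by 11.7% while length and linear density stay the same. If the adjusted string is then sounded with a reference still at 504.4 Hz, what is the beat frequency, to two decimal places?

For a string, f ∝ √T, so the new frequency is 504.4·√1.117 = 533.0914 Hz.
f_beat = |533.0914 − 504.4| = 28.69 Hz.

28.69 Hz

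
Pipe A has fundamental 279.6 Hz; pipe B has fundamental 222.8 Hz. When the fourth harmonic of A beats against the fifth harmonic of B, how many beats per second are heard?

Fourth harmonic of the first: 4·279.6 = 1118.4 Hz.
Fifth harmonic of the second: 5·222.8 = 1114.0 Hz.
f_beat = |1118.4 − 1114.0| = 4.4 Hz.

4.4 Hz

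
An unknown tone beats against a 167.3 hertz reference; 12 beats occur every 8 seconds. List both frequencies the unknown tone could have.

165.8 Hz or 168.8 Hz

Beat frequency = 12/8 = 1.5 Hz.
|f − 167.3| = 1.5, so f = 167.3 ± 1.5.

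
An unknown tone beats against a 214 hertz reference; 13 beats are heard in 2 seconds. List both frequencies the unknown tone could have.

207.5 Hz or 220.5 Hz

Beat frequency = 13/2 = 6.5 Hz.
|f − 214| = 6.5, so f = 214 ± 6.5.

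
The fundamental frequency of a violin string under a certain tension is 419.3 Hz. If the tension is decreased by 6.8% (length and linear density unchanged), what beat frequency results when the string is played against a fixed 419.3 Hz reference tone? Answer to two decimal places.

For a string, f ∝ √T, so the new frequency is 419.3·√0.932 = 404.7928 Hz.
f_beat = |404.7928 − 419.3| = 14.51 Hz.

14.51 Hz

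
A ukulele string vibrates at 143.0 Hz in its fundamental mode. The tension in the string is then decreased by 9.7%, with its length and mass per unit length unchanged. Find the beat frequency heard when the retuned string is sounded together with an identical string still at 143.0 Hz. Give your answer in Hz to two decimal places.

7.11 Hz

For a string, f ∝ √T, so the new frequency is 143.0·√0.903 = 135.8876 Hz.
f_beat = |135.8876 − 143.0| = 7.11 Hz.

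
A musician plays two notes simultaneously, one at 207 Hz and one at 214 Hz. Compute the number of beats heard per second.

7 Hz

f_beat = |f₁ − f₂|.
|207 − 214| = 7 Hz.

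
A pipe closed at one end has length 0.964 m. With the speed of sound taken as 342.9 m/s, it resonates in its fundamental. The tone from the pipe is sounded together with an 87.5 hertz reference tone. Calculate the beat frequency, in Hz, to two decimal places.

1.43 Hz

Closed pipe (odd harmonics): f_n = n·v/(4L) = 1·342.9/(4·0.964) = 88.9263 Hz.
f_beat = |88.9263 − 87.5| = 1.43 Hz.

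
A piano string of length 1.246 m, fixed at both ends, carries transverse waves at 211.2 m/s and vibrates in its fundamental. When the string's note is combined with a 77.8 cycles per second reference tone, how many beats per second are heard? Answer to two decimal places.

6.95 Hz

For a string fixed at both ends, f_n = n·v/(2L) = 1·211.2/(2·1.246) = 84.7512 Hz.
f_beat = |84.7512 − 77.8| = 6.95 Hz.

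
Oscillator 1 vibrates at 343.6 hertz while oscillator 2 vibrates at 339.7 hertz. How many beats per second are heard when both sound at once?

The beat frequency equals the magnitude of the frequency difference.
|343.6 − 339.7| = 3.9 Hz.

3.9 Hz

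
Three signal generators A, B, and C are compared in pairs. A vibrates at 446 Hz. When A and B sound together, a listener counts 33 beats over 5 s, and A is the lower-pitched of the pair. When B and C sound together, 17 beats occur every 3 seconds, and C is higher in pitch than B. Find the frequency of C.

458.2667 Hz

A–B: Beat frequency = 33/5 = 6.6 Hz.
B is above A, so f_B = 446 + 6.6 = 452.6 Hz.
B–C: Beat frequency = 17/3 = 5.6667 Hz.
C is above B, so f_C = 452.6 + 5.6667 = 458.2667 Hz.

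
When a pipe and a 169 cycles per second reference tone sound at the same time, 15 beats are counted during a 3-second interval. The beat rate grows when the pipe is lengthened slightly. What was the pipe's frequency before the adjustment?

Beat frequency = 15/3 = 5 Hz.
|f − 169| = 5, so the pipe was at either 164 Hz or 174 Hz.
A longer pipe has a lower fundamental; the adjustment lowers the pipe's frequency.
The beat rate rose, so the adjustment moved the pipe further from 169 Hz — it was already below the reference.

164 Hz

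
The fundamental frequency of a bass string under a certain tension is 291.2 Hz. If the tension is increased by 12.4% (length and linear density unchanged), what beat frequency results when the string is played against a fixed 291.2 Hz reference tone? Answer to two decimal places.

17.53 Hz

For a string, f ∝ √T, so the new frequency is 291.2·√1.124 = 308.7269 Hz.
f_beat = |308.7269 − 291.2| = 17.53 Hz.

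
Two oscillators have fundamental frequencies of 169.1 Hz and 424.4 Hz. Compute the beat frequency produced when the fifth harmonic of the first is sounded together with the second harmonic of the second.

3.3 Hz

Fifth harmonic of the first: 5·169.1 = 845.5 Hz.
Second harmonic of the second: 2·424.4 = 848.8 Hz.
f_beat = |845.5 − 848.8| = 3.3 Hz.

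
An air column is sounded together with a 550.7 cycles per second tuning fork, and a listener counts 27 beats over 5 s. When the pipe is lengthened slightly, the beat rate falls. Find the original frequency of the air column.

Beat frequency = 27/5 = 5.4 Hz.
|f − 550.7| = 5.4, so the air column was at either 545.3 Hz or 556.1 Hz.
A longer pipe has a lower fundamental; the adjustment lowers the air column's frequency.
The beat rate fell, so the adjustment moved the air column toward 550.7 Hz — it must have started above the reference.

556.1 Hz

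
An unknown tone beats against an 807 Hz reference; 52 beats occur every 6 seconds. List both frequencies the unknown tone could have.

798.3333 Hz or 815.6667 Hz

Beat frequency = 52/6 = 8.6667 Hz.
|f − 807| = 8.6667, so f = 807 ± 8.6667.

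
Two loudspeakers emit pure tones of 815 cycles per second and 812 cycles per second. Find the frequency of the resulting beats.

Beats arise from superposition of two nearby frequencies; the beat rate is |f₁ − f₂|.
|815 − 812| = 3 Hz.

3 Hz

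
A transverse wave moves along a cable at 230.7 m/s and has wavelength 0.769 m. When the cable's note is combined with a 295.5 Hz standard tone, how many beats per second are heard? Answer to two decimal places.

Source frequency f = v/λ = 230.7/0.769 = 300.0000 Hz.
f_beat = |300.0000 − 295.5| = 4.50 Hz.

4.50 Hz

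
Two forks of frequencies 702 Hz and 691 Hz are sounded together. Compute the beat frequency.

11 Hz

The beat frequency equals the magnitude of the frequency difference.
|702 − 691| = 11 Hz.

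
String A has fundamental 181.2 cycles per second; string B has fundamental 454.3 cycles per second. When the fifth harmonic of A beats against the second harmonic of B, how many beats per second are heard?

2.6 Hz

Fifth harmonic of the first: 5·181.2 = 906.0 Hz.
Second harmonic of the second: 2·454.3 = 908.6 Hz.
f_beat = |906.0 − 908.6| = 2.6 Hz.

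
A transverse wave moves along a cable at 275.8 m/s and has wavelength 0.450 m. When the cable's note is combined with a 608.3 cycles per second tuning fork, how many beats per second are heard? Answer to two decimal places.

Source frequency f = v/λ = 275.8/0.450 = 612.8889 Hz.
f_beat = |612.8889 − 608.3| = 4.59 Hz.

4.59 Hz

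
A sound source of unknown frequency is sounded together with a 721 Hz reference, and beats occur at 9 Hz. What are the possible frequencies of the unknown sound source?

|f − 721| = 9, so f = 721 ± 9.

712 Hz or 730 Hz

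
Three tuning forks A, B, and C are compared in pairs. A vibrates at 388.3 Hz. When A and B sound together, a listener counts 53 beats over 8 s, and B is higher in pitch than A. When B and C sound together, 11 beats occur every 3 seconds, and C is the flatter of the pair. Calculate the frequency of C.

A–B: Beat frequency = 53/8 = 6.625 Hz.
B is above A, so f_B = 388.3 + 6.625 = 394.925 Hz.
B–C: Beat frequency = 11/3 = 3.6667 Hz.
C is below B, so f_C = 394.925 − 3.6667 = 391.2583 Hz.

391.2583 Hz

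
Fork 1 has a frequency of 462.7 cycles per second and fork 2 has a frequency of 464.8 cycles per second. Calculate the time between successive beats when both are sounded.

f_beat = |462.7 − 464.8| = 2.1 Hz.
Beat period T = 1 / f_beat = 1 / 2.1 s.

0.476 s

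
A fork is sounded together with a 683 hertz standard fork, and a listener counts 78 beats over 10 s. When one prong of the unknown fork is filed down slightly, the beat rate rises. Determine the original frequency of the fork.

Beat frequency = 78/10 = 7.8 Hz.
|f − 683| = 7.8, so the fork was at either 675.2 Hz or 690.8 Hz.
Filing a prong removes mass and raises the fork's frequency; the adjustment raises the fork's frequency.
The beat rate rose, so the adjustment moved the fork further from 683 Hz — it was already above the reference.

690.8 Hz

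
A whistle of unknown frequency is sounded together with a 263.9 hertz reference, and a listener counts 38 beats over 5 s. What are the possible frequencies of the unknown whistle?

Beat frequency = 38/5 = 7.6 Hz.
|f − 263.9| = 7.6, so f = 263.9 ± 7.6.

256.3 Hz or 271.5 Hz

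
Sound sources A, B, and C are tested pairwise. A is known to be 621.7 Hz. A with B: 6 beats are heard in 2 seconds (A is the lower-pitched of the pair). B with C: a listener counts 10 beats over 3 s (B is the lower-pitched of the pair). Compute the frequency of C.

628.0333 Hz

A–B: Beat frequency = 6/2 = 3 Hz.
B is above A, so f_B = 621.7 + 3 = 624.7 Hz.
B–C: Beat frequency = 10/3 = 3.3333 Hz.
C is above B, so f_C = 624.7 + 3.3333 = 628.0333 Hz.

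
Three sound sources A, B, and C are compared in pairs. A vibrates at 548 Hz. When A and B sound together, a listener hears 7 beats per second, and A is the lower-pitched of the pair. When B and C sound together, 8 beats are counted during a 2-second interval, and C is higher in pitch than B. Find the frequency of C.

559 Hz

B is above A, so f_B = 548 + 7 = 555 Hz.
B–C: Beat frequency = 8/2 = 4 Hz.
C is above B, so f_C = 555 + 4 = 559 Hz.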